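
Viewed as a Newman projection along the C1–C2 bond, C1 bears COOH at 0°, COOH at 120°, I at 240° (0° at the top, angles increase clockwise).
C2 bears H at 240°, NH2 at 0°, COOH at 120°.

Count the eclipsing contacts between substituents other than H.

Non-H eclipsing pairs: COOH(0°)/NH2(0°); COOH(120°)/COOH(120°) — 2 interactions.

2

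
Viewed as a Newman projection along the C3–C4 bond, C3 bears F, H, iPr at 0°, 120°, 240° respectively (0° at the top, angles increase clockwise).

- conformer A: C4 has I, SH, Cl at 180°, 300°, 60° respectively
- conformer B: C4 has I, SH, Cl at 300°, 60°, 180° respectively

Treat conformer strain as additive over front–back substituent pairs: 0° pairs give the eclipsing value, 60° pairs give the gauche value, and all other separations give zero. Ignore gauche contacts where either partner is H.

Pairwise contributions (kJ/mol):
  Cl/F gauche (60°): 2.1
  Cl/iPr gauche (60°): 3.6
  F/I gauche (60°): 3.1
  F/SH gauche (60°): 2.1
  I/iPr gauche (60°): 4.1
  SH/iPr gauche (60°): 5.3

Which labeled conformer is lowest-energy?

A is staggered. F at 0° is gauche with SH at 300° (2.1); F at 0° is gauche with Cl at 60° (2.1); iPr at 240° is gauche with I at 180° (4.1); iPr at 240° is gauche with SH at 300° (5.3). Total 13.6 kJ/mol.
B is staggered. F at 0° is gauche with I at 300° (3.1); F at 0° is gauche with SH at 60° (2.1); iPr at 240° is gauche with I at 300° (4.1); iPr at 240° is gauche with Cl at 180° (3.6). Total 12.9 kJ/mol.
B has the lowest total (12.9 kJ/mol).

B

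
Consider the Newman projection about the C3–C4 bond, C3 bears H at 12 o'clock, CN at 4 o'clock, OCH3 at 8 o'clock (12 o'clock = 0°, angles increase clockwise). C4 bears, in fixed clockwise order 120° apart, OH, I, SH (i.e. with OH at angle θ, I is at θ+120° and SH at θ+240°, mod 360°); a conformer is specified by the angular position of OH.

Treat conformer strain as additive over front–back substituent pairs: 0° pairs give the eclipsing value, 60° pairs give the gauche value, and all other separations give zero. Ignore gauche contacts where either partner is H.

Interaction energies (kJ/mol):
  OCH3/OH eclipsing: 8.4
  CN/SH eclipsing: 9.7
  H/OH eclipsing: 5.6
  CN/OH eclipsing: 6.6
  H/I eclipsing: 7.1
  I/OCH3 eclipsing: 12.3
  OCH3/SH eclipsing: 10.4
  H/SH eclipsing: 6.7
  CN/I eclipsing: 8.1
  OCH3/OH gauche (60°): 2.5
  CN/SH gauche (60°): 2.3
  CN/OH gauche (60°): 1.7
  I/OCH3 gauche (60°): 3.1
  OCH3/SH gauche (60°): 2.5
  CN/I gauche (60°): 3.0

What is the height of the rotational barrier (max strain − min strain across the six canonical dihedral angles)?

OH at 0° is eclipsed. H at 0° is eclipsed with OH at 0° (5.6); CN at 120° is eclipsed with I at 120° (8.1); OCH3 at 240° is eclipsed with SH at 240° (10.4). Total 24.1 kJ/mol.
OH at 60° is staggered. CN at 120° is gauche with OH at 60° (1.7); CN at 120° is gauche with I at 180° (3.0); OCH3 at 240° is gauche with I at 180° (3.1); OCH3 at 240° is gauche with SH at 300° (2.5). Total 10.3 kJ/mol.
OH at 120° is eclipsed. H at 0° is eclipsed with SH at 0° (6.7); CN at 120° is eclipsed with OH at 120° (6.6); OCH3 at 240° is eclipsed with I at 240° (12.3). Total 25.6 kJ/mol.
OH at 180° is staggered. CN at 120° is gauche with OH at 180° (1.7); CN at 120° is gauche with SH at 60° (2.3); OCH3 at 240° is gauche with OH at 180° (2.5); OCH3 at 240° is gauche with I at 300° (3.1). Total 9.6 kJ/mol.
OH at 240° is eclipsed. H at 0° is eclipsed with I at 0° (7.1); CN at 120° is eclipsed with SH at 120° (9.7); OCH3 at 240° is eclipsed with OH at 240° (8.4). Total 25.2 kJ/mol.
OH at 300° is staggered. CN at 120° is gauche with I at 60° (3.0); CN at 120° is gauche with SH at 180° (2.3); OCH3 at 240° is gauche with OH at 300° (2.5); OCH3 at 240° is gauche with SH at 180° (2.5). Total 10.3 kJ/mol.
Max at 120° (25.6 kJ/mol), min at 180° (9.6 kJ/mol); barrier = 16.0 kJ/mol.

16.0 kJ/mol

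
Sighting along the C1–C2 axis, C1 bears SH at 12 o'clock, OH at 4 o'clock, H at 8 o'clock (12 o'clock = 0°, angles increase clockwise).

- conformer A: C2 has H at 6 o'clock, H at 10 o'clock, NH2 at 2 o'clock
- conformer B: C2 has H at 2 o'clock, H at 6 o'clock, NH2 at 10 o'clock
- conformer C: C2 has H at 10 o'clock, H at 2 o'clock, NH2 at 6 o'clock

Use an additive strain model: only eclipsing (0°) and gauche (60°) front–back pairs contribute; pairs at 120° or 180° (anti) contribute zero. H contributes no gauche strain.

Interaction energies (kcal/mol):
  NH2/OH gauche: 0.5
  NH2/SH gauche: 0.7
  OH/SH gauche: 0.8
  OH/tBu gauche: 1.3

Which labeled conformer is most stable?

A (staggered): SH(0°)/NH2(60°) gauche 0.7; OH(120°)/NH2(60°) gauche 0.5 → 1.2 kcal/mol.
B (staggered): SH(0°)/NH2(300°) gauche 0.7 → 0.7 kcal/mol.
C (staggered): OH(120°)/NH2(180°) gauche 0.5 → 0.5 kcal/mol.
C has the lowest total (0.5 kcal/mol).

C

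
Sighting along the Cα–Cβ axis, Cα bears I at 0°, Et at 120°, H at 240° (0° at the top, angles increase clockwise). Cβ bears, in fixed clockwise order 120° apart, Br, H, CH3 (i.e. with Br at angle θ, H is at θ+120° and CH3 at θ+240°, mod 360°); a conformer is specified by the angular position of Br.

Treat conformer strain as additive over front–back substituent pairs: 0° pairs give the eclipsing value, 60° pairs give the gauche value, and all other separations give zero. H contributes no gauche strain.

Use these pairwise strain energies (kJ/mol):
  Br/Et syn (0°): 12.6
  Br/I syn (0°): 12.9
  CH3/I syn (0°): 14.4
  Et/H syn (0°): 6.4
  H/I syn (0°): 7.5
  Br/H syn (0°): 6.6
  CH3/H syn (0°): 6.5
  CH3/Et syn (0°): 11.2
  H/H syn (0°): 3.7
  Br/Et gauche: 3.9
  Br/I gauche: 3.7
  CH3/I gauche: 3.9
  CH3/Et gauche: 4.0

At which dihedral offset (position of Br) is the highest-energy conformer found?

Br at 0° (eclipsed): I–Br eclipsed, Et–H eclipsed, H–CH3 eclipsed; 12.9 + 6.4 + 6.5 = 25.8 kJ/mol.
Br at 60° (staggered): I–Br gauche, I–CH3 gauche, Et–Br gauche; 3.7 + 3.9 + 3.9 = 11.5 kJ/mol.
Br at 120° (eclipsed): I–CH3 eclipsed, Et–Br eclipsed, H–H eclipsed; 14.4 + 12.6 + 3.7 = 30.7 kJ/mol.
Br at 180° (staggered): I–CH3 gauche, Et–Br gauche, Et–CH3 gauche; 3.9 + 3.9 + 4.0 = 11.8 kJ/mol.
Br at 240° (eclipsed): I–H eclipsed, Et–CH3 eclipsed, H–Br eclipsed; 7.5 + 11.2 + 6.6 = 25.3 kJ/mol.
Br at 300° (staggered): I–Br gauche, Et–CH3 gauche; 3.7 + 4.0 = 7.7 kJ/mol.
The maximum (30.7 kJ/mol) occurs with Br at 120°.

120°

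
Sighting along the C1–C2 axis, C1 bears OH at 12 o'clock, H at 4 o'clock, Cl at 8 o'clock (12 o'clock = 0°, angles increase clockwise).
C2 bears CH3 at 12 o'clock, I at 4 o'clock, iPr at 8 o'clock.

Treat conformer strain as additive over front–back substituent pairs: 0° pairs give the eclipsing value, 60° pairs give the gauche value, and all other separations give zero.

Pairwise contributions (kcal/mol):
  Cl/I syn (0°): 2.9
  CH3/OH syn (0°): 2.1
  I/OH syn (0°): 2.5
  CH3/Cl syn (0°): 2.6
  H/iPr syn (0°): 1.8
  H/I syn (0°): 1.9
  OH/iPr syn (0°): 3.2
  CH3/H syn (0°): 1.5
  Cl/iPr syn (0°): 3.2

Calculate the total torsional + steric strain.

This conformer (eclipsed): OH–CH3 eclipsed, H–I eclipsed, Cl–iPr eclipsed; 2.1 + 1.9 + 3.2 = 7.2 kcal/mol.

7.2 kcal/mol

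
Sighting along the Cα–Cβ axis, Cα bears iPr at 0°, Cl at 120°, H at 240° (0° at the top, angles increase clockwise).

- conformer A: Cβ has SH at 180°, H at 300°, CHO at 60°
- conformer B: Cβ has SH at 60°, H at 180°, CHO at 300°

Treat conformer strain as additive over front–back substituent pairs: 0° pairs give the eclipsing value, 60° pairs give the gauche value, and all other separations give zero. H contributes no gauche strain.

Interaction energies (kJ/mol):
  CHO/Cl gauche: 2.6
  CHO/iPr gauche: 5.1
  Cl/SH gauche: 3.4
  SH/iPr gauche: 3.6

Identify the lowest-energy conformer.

A

A (staggered): iPr–CHO gauche, Cl–SH gauche, Cl–CHO gauche; 5.1 + 3.4 + 2.6 = 11.1 kJ/mol.
B (staggered): iPr–SH gauche, iPr–CHO gauche, Cl–SH gauche; 3.6 + 5.1 + 3.4 = 12.1 kJ/mol.
A has the lowest total (11.1 kJ/mol).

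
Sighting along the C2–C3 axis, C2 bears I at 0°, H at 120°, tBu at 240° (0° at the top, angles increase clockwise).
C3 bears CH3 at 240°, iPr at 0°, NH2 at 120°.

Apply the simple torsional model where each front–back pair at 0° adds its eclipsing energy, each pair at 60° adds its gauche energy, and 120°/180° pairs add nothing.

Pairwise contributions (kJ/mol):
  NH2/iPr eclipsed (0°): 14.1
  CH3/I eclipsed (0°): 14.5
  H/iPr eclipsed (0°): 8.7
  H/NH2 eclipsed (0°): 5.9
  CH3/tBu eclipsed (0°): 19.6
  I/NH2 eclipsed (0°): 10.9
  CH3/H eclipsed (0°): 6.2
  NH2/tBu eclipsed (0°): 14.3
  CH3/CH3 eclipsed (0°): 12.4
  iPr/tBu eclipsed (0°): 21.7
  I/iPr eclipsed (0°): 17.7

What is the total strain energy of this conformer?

This conformer (eclipsed): I–iPr eclipsed, H–NH2 eclipsed, tBu–CH3 eclipsed; 17.7 + 5.9 + 19.6 = 43.2 kJ/mol.

43.2 kJ/mol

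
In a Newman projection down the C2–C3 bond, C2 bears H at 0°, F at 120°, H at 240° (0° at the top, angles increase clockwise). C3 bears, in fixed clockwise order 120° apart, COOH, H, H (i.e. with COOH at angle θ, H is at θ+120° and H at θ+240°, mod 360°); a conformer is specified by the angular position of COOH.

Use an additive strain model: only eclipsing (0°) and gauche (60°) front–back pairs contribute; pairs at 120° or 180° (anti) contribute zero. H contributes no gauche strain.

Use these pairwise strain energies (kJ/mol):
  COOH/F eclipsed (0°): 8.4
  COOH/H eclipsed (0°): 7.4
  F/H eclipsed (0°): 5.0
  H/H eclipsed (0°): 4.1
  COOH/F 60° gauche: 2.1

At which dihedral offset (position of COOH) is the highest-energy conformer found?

120°

COOH at 0° (eclipsed): H–COOH eclipsed, F–H eclipsed, H–H eclipsed; 7.4 + 5.0 + 4.1 = 16.5 kJ/mol.
COOH at 60° (staggered): F–COOH gauche; 2.1 = 2.1 kJ/mol.
COOH at 120° (eclipsed): H–H eclipsed, F–COOH eclipsed, H–H eclipsed; 4.1 + 8.4 + 4.1 = 16.6 kJ/mol.
COOH at 180° (staggered): F–COOH gauche; 2.1 = 2.1 kJ/mol.
COOH at 240° (eclipsed): H–H eclipsed, F–H eclipsed, H–COOH eclipsed; 4.1 + 5.0 + 7.4 = 16.5 kJ/mol.
COOH at 300° (staggered): no non-H gauche contacts → 0.0 kJ/mol.
The maximum (16.6 kJ/mol) occurs with COOH at 120°.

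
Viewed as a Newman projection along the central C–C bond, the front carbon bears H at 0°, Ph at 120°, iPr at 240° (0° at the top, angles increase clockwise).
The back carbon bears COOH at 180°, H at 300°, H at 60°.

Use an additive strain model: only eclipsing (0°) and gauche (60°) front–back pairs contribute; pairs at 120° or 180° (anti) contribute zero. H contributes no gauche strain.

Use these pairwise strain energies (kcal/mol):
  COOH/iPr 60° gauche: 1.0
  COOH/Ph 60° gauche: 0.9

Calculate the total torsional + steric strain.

This conformer (staggered): Ph(120°)/COOH(180°) gauche 0.9; iPr(240°)/COOH(180°) gauche 1.0 → 1.9 kcal/mol.

1.9 kcal/mol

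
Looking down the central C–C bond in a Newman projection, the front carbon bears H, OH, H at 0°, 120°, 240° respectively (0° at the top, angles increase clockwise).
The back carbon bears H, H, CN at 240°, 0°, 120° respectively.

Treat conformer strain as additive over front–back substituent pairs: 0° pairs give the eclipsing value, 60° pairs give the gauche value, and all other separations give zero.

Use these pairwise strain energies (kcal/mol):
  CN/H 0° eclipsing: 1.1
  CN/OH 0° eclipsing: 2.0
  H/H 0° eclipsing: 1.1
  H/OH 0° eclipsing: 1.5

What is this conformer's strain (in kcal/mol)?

This conformer (eclipsed): H(0°)/H(0°) eclipsed 1.1; OH(120°)/CN(120°) eclipsed 2.0; H(240°)/H(240°) eclipsed 1.1 → 4.2 kcal/mol.

4.2 kcal/mol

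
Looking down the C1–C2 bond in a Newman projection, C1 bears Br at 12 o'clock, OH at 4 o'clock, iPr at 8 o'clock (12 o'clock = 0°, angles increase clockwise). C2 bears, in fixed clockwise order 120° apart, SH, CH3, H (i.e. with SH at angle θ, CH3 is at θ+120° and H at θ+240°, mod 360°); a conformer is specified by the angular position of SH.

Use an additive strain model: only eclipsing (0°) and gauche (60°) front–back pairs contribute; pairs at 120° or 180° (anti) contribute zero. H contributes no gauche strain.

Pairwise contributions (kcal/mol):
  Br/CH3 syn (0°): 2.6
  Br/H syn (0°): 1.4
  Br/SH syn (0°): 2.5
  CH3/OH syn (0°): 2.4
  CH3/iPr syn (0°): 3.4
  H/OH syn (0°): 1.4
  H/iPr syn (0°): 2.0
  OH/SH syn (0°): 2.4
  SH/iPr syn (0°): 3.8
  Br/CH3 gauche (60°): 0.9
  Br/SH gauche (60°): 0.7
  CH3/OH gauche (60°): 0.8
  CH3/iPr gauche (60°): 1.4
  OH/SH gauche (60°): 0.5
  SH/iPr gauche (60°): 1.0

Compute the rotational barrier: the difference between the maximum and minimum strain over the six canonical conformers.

4.4 kcal/mol

SH at 0° is eclipsed. Br at 0° is eclipsed with SH at 0° (2.5); OH at 120° is eclipsed with CH3 at 120° (2.4); iPr at 240° is eclipsed with H at 240° (2.0). Total 6.9 kcal/mol.
SH at 60° is staggered. Br at 0° is gauche with SH at 60° (0.7); OH at 120° is gauche with SH at 60° (0.5); OH at 120° is gauche with CH3 at 180° (0.8); iPr at 240° is gauche with CH3 at 180° (1.4). Total 3.4 kcal/mol.
SH at 120° is eclipsed. Br at 0° is eclipsed with H at 0° (1.4); OH at 120° is eclipsed with SH at 120° (2.4); iPr at 240° is eclipsed with CH3 at 240° (3.4). Total 7.2 kcal/mol.
SH at 180° is staggered. Br at 0° is gauche with CH3 at 300° (0.9); OH at 120° is gauche with SH at 180° (0.5); iPr at 240° is gauche with SH at 180° (1.0); iPr at 240° is gauche with CH3 at 300° (1.4). Total 3.8 kcal/mol.
SH at 240° is eclipsed. Br at 0° is eclipsed with CH3 at 0° (2.6); OH at 120° is eclipsed with H at 120° (1.4); iPr at 240° is eclipsed with SH at 240° (3.8). Total 7.8 kcal/mol.
SH at 300° is staggered. Br at 0° is gauche with SH at 300° (0.7); Br at 0° is gauche with CH3 at 60° (0.9); OH at 120° is gauche with CH3 at 60° (0.8); iPr at 240° is gauche with SH at 300° (1.0). Total 3.4 kcal/mol.
Max at 240° (7.8 kcal/mol), min at 60° (3.4 kcal/mol); barrier = 4.4 kcal/mol.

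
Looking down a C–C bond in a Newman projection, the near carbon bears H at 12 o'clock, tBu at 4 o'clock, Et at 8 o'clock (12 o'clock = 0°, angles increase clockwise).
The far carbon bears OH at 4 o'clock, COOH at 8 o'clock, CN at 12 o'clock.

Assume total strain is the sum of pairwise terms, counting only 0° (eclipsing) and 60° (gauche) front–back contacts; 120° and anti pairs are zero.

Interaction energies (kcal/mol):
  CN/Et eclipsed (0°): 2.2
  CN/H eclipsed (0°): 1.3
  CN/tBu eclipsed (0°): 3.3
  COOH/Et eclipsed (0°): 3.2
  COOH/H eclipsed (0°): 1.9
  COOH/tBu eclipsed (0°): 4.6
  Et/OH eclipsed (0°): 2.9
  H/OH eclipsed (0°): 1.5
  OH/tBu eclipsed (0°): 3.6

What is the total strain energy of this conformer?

8.1 kcal/mol

This conformer (eclipsed): H–CN eclipsed, tBu–OH eclipsed, Et–COOH eclipsed; 1.3 + 3.6 + 3.2 = 8.1 kcal/mol.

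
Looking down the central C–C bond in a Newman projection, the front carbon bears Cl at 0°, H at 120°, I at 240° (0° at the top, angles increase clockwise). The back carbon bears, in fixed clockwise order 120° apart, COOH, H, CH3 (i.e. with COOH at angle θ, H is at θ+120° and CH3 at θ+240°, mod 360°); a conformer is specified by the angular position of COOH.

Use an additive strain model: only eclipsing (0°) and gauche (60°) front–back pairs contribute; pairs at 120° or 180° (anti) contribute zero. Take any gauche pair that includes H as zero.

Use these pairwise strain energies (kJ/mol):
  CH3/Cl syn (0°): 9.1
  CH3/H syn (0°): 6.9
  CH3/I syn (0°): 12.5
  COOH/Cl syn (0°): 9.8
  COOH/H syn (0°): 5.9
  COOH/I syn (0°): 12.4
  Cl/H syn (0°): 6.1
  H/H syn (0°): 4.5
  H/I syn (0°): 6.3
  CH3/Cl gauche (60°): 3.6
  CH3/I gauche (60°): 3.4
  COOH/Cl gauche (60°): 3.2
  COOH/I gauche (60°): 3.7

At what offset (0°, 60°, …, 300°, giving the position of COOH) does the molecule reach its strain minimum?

COOH at 0° is eclipsed. Cl at 0° is eclipsed with COOH at 0° (9.8); H at 120° is eclipsed with H at 120° (4.5); I at 240° is eclipsed with CH3 at 240° (12.5). Total 26.8 kJ/mol.
COOH at 60° is staggered. Cl at 0° is gauche with COOH at 60° (3.2); Cl at 0° is gauche with CH3 at 300° (3.6); I at 240° is gauche with CH3 at 300° (3.4). Total 10.2 kJ/mol.
COOH at 120° is eclipsed. Cl at 0° is eclipsed with CH3 at 0° (9.1); H at 120° is eclipsed with COOH at 120° (5.9); I at 240° is eclipsed with H at 240° (6.3). Total 21.3 kJ/mol.
COOH at 180° is staggered. Cl at 0° is gauche with CH3 at 60° (3.6); I at 240° is gauche with COOH at 180° (3.7). Total 7.3 kJ/mol.
COOH at 240° is eclipsed. Cl at 0° is eclipsed with H at 0° (6.1); H at 120° is eclipsed with CH3 at 120° (6.9); I at 240° is eclipsed with COOH at 240° (12.4). Total 25.4 kJ/mol.
COOH at 300° is staggered. Cl at 0° is gauche with COOH at 300° (3.2); I at 240° is gauche with COOH at 300° (3.7); I at 240° is gauche with CH3 at 180° (3.4). Total 10.3 kJ/mol.
The minimum (7.3 kJ/mol) occurs with COOH at 180°.

180°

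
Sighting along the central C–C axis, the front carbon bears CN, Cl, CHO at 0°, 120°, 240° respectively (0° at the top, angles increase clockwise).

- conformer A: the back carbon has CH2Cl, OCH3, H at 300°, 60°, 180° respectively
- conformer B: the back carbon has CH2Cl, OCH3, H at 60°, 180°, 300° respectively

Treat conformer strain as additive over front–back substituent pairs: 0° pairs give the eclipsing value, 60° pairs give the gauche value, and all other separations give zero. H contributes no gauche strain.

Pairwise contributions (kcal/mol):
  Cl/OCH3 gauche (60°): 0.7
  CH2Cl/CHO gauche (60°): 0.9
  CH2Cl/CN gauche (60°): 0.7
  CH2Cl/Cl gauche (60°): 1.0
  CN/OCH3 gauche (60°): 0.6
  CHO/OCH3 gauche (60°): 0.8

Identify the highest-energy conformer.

A is staggered. CN at 0° is gauche with CH2Cl at 300° (0.7); CN at 0° is gauche with OCH3 at 60° (0.6); Cl at 120° is gauche with OCH3 at 60° (0.7); CHO at 240° is gauche with CH2Cl at 300° (0.9). Total 2.9 kcal/mol.
B is staggered. CN at 0° is gauche with CH2Cl at 60° (0.7); Cl at 120° is gauche with CH2Cl at 60° (1.0); Cl at 120° is gauche with OCH3 at 180° (0.7); CHO at 240° is gauche with OCH3 at 180° (0.8). Total 3.2 kcal/mol.
B has the highest total (3.2 kcal/mol).

B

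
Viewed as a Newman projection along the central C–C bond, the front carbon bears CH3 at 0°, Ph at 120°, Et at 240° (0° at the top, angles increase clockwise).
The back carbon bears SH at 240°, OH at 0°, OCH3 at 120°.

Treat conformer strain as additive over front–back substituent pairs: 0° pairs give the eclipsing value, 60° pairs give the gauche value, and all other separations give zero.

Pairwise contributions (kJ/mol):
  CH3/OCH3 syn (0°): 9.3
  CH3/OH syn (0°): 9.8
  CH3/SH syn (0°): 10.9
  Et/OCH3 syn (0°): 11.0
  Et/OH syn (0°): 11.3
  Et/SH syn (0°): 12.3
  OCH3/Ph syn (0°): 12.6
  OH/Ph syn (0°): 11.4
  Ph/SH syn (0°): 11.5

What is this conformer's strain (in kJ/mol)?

This conformer (eclipsed): CH3–OH eclipsed, Ph–OCH3 eclipsed, Et–SH eclipsed; 9.8 + 12.6 + 12.3 = 34.7 kJ/mol.

34.7 kJ/mol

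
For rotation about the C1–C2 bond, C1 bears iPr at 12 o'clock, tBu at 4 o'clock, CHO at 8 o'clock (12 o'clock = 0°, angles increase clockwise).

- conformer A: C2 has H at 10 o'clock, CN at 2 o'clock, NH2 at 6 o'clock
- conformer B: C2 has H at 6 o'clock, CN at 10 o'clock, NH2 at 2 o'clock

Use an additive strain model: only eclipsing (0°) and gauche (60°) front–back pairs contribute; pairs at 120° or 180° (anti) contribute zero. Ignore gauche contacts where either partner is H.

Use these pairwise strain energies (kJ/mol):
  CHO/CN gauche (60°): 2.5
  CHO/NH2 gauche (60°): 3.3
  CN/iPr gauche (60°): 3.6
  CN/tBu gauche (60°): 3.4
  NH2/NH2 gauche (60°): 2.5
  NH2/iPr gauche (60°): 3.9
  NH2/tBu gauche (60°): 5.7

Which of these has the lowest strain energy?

A (staggered): iPr(0°)/CN(60°) gauche 3.6; tBu(120°)/CN(60°) gauche 3.4; tBu(120°)/NH2(180°) gauche 5.7; CHO(240°)/NH2(180°) gauche 3.3 → 16.0 kJ/mol.
B (staggered): iPr(0°)/CN(300°) gauche 3.6; iPr(0°)/NH2(60°) gauche 3.9; tBu(120°)/NH2(60°) gauche 5.7; CHO(240°)/CN(300°) gauche 2.5 → 15.7 kJ/mol.
B has the lowest total (15.7 kJ/mol).

B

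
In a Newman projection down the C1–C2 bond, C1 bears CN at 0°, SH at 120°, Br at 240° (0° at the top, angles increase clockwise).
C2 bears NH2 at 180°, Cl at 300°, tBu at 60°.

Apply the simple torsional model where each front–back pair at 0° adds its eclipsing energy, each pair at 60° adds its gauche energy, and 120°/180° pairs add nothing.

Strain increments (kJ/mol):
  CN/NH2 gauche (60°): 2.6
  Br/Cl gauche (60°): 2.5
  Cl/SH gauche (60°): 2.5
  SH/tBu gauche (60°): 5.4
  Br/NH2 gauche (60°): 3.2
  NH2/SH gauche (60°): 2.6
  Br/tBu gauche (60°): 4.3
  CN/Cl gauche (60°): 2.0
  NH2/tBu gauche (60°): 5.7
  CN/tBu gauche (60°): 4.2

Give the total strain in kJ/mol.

19.9 kJ/mol

This conformer (staggered): CN–Cl gauche, CN–tBu gauche, SH–NH2 gauche, SH–tBu gauche, Br–NH2 gauche, Br–Cl gauche; 2.0 + 4.2 + 2.6 + 5.4 + 3.2 + 2.5 = 19.9 kJ/mol.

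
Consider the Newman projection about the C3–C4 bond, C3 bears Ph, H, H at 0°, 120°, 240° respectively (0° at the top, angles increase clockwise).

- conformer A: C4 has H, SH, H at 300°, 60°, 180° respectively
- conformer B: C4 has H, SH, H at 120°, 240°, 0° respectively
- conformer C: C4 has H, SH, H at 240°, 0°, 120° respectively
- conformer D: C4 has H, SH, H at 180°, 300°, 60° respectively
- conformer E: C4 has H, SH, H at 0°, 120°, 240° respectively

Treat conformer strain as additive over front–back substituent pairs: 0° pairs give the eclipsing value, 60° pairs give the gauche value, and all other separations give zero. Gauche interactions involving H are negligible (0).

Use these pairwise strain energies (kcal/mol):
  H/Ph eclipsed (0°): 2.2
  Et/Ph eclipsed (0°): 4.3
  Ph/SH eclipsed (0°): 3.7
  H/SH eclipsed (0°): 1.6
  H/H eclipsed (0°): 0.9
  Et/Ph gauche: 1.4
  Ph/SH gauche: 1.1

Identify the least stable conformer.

C

A (staggered): Ph–SH gauche; 1.1 = 1.1 kcal/mol.
B (eclipsed): Ph–H eclipsed, H–H eclipsed, H–SH eclipsed; 2.2 + 0.9 + 1.6 = 4.7 kcal/mol.
C (eclipsed): Ph–SH eclipsed, H–H eclipsed, H–H eclipsed; 3.7 + 0.9 + 0.9 = 5.5 kcal/mol.
D (staggered): Ph–SH gauche; 1.1 = 1.1 kcal/mol.
E (eclipsed): Ph–H eclipsed, H–SH eclipsed, H–H eclipsed; 2.2 + 1.6 + 0.9 = 4.7 kcal/mol.
C has the highest total (5.5 kcal/mol).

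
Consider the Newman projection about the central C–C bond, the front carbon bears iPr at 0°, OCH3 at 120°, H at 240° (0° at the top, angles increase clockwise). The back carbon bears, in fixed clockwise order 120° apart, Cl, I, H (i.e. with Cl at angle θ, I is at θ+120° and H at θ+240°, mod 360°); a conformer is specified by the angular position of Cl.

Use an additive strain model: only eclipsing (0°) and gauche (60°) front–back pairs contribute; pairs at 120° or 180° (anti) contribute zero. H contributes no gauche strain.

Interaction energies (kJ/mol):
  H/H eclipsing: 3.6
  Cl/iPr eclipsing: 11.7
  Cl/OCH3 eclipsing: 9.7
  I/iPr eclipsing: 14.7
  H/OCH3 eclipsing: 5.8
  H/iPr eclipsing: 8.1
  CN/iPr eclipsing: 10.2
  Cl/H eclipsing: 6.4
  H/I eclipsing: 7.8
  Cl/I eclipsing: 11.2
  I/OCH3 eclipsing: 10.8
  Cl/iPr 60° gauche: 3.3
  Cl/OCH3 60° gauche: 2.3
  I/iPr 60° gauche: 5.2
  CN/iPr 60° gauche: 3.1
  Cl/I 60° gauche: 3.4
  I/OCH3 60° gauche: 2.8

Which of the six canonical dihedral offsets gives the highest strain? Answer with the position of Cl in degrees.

240°

Cl at 0° (eclipsed): iPr(0°)/Cl(0°) eclipsed 11.7; OCH3(120°)/I(120°) eclipsed 10.8; H(240°)/H(240°) eclipsed 3.6 → 26.1 kJ/mol.
Cl at 60° (staggered): iPr(0°)/Cl(60°) gauche 3.3; OCH3(120°)/Cl(60°) gauche 2.3; OCH3(120°)/I(180°) gauche 2.8 → 8.4 kJ/mol.
Cl at 120° (eclipsed): iPr(0°)/H(0°) eclipsed 8.1; OCH3(120°)/Cl(120°) eclipsed 9.7; H(240°)/I(240°) eclipsed 7.8 → 25.6 kJ/mol.
Cl at 180° (staggered): iPr(0°)/I(300°) gauche 5.2; OCH3(120°)/Cl(180°) gauche 2.3 → 7.5 kJ/mol.
Cl at 240° (eclipsed): iPr(0°)/I(0°) eclipsed 14.7; OCH3(120°)/H(120°) eclipsed 5.8; H(240°)/Cl(240°) eclipsed 6.4 → 26.9 kJ/mol.
Cl at 300° (staggered): iPr(0°)/Cl(300°) gauche 3.3; iPr(0°)/I(60°) gauche 5.2; OCH3(120°)/I(60°) gauche 2.8 → 11.3 kJ/mol.
The maximum (26.9 kJ/mol) occurs with Cl at 240°.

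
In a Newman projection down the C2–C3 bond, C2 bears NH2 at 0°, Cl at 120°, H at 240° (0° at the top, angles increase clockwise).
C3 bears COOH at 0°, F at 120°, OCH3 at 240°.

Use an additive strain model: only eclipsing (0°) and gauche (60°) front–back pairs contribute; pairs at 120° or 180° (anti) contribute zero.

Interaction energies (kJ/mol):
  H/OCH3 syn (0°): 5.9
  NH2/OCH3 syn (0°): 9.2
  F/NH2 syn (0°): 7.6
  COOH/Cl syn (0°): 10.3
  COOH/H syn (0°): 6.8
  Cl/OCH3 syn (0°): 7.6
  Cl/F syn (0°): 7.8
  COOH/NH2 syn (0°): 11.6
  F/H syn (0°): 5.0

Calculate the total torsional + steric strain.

25.3 kJ/mol

This conformer (eclipsed): NH2–COOH eclipsed, Cl–F eclipsed, H–OCH3 eclipsed; 11.6 + 7.8 + 5.9 = 25.3 kJ/mol.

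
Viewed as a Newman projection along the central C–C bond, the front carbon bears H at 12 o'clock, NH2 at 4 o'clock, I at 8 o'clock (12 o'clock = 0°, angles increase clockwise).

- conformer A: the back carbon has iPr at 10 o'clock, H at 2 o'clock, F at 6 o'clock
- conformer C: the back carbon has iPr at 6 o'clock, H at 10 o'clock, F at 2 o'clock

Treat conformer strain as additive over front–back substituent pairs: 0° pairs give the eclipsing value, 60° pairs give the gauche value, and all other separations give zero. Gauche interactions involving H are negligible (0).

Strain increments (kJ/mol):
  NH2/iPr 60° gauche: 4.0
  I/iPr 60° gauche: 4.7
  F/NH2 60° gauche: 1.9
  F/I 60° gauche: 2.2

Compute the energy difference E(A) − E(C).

A (staggered): NH2(120°)/F(180°) gauche 1.9; I(240°)/iPr(300°) gauche 4.7; I(240°)/F(180°) gauche 2.2 → 8.8 kJ/mol.
C (staggered): NH2(120°)/iPr(180°) gauche 4.0; NH2(120°)/F(60°) gauche 1.9; I(240°)/iPr(180°) gauche 4.7 → 10.6 kJ/mol.
E(A) − E(C) = 8.8 − 10.6 = -1.8 kJ/mol.

-1.8 kJ/mol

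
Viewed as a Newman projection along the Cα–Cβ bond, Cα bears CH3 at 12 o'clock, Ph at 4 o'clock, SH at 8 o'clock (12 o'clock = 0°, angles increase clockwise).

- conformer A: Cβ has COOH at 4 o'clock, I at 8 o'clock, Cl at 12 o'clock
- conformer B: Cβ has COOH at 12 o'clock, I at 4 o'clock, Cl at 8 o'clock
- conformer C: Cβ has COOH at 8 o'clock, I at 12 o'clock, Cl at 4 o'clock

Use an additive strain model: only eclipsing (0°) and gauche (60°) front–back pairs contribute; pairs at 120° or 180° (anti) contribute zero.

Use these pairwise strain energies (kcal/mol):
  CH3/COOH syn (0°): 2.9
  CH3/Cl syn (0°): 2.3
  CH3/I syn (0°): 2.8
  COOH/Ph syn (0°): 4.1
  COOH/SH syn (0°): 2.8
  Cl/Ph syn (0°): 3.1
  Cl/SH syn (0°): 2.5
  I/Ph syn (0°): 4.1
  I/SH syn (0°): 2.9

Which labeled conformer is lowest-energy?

C

A (eclipsed): CH3–Cl eclipsed, Ph–COOH eclipsed, SH–I eclipsed; 2.3 + 4.1 + 2.9 = 9.3 kcal/mol.
B (eclipsed): CH3–COOH eclipsed, Ph–I eclipsed, SH–Cl eclipsed; 2.9 + 4.1 + 2.5 = 9.5 kcal/mol.
C (eclipsed): CH3–I eclipsed, Ph–Cl eclipsed, SH–COOH eclipsed; 2.8 + 3.1 + 2.8 = 8.7 kcal/mol.
C has the lowest total (8.7 kcal/mol).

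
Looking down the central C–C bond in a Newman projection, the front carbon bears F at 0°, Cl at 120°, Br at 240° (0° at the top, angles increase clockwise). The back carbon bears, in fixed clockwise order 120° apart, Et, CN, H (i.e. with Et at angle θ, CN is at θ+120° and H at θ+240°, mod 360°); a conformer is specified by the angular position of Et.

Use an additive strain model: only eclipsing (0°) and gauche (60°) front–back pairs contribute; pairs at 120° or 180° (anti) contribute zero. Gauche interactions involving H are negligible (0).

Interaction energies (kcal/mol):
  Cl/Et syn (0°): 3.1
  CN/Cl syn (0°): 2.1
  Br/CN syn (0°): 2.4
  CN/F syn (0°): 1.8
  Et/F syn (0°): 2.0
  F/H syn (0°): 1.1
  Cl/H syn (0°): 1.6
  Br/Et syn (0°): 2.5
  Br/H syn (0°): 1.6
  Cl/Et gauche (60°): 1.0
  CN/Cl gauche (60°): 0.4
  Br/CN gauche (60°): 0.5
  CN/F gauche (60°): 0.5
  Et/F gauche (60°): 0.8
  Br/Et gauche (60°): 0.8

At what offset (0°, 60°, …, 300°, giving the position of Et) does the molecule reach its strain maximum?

Et at 0° (eclipsed): F(0°)/Et(0°) eclipsed 2.0; Cl(120°)/CN(120°) eclipsed 2.1; Br(240°)/H(240°) eclipsed 1.6 → 5.7 kcal/mol.
Et at 60° (staggered): F(0°)/Et(60°) gauche 0.8; Cl(120°)/Et(60°) gauche 1.0; Cl(120°)/CN(180°) gauche 0.4; Br(240°)/CN(180°) gauche 0.5 → 2.7 kcal/mol.
Et at 120° (eclipsed): F(0°)/H(0°) eclipsed 1.1; Cl(120°)/Et(120°) eclipsed 3.1; Br(240°)/CN(240°) eclipsed 2.4 → 6.6 kcal/mol.
Et at 180° (staggered): F(0°)/CN(300°) gauche 0.5; Cl(120°)/Et(180°) gauche 1.0; Br(240°)/Et(180°) gauche 0.8; Br(240°)/CN(300°) gauche 0.5 → 2.8 kcal/mol.
Et at 240° (eclipsed): F(0°)/CN(0°) eclipsed 1.8; Cl(120°)/H(120°) eclipsed 1.6; Br(240°)/Et(240°) eclipsed 2.5 → 5.9 kcal/mol.
Et at 300° (staggered): F(0°)/Et(300°) gauche 0.8; F(0°)/CN(60°) gauche 0.5; Cl(120°)/CN(60°) gauche 0.4; Br(240°)/Et(300°) gauche 0.8 → 2.5 kcal/mol.
The maximum (6.6 kcal/mol) occurs with Et at 120°.

120°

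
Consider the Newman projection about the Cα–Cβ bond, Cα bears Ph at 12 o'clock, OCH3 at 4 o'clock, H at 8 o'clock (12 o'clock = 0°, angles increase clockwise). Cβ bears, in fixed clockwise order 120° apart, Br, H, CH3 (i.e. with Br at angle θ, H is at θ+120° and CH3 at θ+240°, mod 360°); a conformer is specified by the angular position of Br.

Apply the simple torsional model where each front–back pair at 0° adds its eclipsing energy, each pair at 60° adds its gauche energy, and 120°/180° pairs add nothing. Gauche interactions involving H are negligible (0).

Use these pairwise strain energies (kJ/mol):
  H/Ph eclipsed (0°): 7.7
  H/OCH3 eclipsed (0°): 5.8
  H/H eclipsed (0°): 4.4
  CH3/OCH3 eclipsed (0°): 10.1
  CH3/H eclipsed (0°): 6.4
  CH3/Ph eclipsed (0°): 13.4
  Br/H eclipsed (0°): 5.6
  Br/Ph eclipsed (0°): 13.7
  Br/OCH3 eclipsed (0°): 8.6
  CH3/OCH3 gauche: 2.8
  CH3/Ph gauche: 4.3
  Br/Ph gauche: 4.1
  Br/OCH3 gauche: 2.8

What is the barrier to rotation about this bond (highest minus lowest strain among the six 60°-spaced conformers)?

19.5 kJ/mol

Br at 0° (eclipsed): Ph(0°)/Br(0°) eclipsed 13.7; OCH3(120°)/H(120°) eclipsed 5.8; H(240°)/CH3(240°) eclipsed 6.4 → 25.9 kJ/mol.
Br at 60° (staggered): Ph(0°)/Br(60°) gauche 4.1; Ph(0°)/CH3(300°) gauche 4.3; OCH3(120°)/Br(60°) gauche 2.8 → 11.2 kJ/mol.
Br at 120° (eclipsed): Ph(0°)/CH3(0°) eclipsed 13.4; OCH3(120°)/Br(120°) eclipsed 8.6; H(240°)/H(240°) eclipsed 4.4 → 26.4 kJ/mol.
Br at 180° (staggered): Ph(0°)/CH3(60°) gauche 4.3; OCH3(120°)/Br(180°) gauche 2.8; OCH3(120°)/CH3(60°) gauche 2.8 → 9.9 kJ/mol.
Br at 240° (eclipsed): Ph(0°)/H(0°) eclipsed 7.7; OCH3(120°)/CH3(120°) eclipsed 10.1; H(240°)/Br(240°) eclipsed 5.6 → 23.4 kJ/mol.
Br at 300° (staggered): Ph(0°)/Br(300°) gauche 4.1; OCH3(120°)/CH3(180°) gauche 2.8 → 6.9 kJ/mol.
Max at 120° (26.4 kJ/mol), min at 300° (6.9 kJ/mol); barrier = 19.5 kJ/mol.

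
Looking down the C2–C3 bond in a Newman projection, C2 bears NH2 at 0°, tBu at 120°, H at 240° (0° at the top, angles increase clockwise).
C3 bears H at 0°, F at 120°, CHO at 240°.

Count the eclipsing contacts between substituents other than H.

Non-H eclipsing pairs: tBu(120°)/F(120°) — 1 interaction.

1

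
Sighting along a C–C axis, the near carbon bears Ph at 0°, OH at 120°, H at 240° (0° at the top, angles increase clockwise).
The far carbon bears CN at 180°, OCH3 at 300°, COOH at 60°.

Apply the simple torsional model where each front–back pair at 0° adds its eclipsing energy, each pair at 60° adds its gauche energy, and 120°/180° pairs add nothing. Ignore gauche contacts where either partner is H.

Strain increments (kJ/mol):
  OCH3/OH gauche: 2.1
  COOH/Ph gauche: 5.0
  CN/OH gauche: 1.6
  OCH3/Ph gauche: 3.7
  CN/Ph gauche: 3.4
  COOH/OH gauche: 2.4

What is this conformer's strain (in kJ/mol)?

This conformer (staggered): Ph–OCH3 gauche, Ph–COOH gauche, OH–CN gauche, OH–COOH gauche; 3.7 + 5.0 + 1.6 + 2.4 = 12.7 kJ/mol.

12.7 kJ/mol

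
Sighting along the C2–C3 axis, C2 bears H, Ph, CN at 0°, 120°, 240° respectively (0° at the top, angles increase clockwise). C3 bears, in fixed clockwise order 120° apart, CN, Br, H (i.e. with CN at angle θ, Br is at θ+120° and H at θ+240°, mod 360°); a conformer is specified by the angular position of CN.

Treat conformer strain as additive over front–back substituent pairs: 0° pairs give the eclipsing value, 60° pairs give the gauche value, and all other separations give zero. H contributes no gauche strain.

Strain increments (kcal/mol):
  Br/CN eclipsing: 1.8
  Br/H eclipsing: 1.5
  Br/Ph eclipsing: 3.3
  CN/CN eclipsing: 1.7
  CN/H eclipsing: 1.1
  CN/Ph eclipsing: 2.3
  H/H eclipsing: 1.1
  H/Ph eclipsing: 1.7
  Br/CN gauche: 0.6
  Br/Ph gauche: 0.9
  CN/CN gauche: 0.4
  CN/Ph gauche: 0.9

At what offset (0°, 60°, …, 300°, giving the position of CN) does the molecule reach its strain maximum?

CN at 0° (eclipsed): H–CN eclipsed, Ph–Br eclipsed, CN–H eclipsed; 1.1 + 3.3 + 1.1 = 5.5 kcal/mol.
CN at 60° (staggered): Ph–CN gauche, Ph–Br gauche, CN–Br gauche; 0.9 + 0.9 + 0.6 = 2.4 kcal/mol.
CN at 120° (eclipsed): H–H eclipsed, Ph–CN eclipsed, CN–Br eclipsed; 1.1 + 2.3 + 1.8 = 5.2 kcal/mol.
CN at 180° (staggered): Ph–CN gauche, CN–CN gauche, CN–Br gauche; 0.9 + 0.4 + 0.6 = 1.9 kcal/mol.
CN at 240° (eclipsed): H–Br eclipsed, Ph–H eclipsed, CN–CN eclipsed; 1.5 + 1.7 + 1.7 = 4.9 kcal/mol.
CN at 300° (staggered): Ph–Br gauche, CN–CN gauche; 0.9 + 0.4 = 1.3 kcal/mol.
The maximum (5.5 kcal/mol) occurs with CN at 0°.

0°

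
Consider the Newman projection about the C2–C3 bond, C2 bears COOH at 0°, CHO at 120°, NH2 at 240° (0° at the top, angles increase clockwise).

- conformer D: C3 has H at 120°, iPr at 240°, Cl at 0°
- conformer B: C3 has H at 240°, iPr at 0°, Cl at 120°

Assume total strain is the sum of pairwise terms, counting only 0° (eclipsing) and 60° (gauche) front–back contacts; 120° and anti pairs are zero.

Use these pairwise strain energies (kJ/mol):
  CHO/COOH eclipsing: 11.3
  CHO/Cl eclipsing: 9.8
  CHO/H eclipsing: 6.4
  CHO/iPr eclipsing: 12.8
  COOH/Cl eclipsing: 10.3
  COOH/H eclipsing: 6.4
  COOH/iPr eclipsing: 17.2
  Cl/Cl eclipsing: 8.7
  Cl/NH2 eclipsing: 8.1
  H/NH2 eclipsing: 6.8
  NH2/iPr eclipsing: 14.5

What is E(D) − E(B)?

D (eclipsed): COOH(0°)/Cl(0°) eclipsed 10.3; CHO(120°)/H(120°) eclipsed 6.4; NH2(240°)/iPr(240°) eclipsed 14.5 → 31.2 kJ/mol.
B (eclipsed): COOH(0°)/iPr(0°) eclipsed 17.2; CHO(120°)/Cl(120°) eclipsed 9.8; NH2(240°)/H(240°) eclipsed 6.8 → 33.8 kJ/mol.
E(D) − E(B) = 31.2 − 33.8 = -2.6 kJ/mol.

-2.6 kJ/mol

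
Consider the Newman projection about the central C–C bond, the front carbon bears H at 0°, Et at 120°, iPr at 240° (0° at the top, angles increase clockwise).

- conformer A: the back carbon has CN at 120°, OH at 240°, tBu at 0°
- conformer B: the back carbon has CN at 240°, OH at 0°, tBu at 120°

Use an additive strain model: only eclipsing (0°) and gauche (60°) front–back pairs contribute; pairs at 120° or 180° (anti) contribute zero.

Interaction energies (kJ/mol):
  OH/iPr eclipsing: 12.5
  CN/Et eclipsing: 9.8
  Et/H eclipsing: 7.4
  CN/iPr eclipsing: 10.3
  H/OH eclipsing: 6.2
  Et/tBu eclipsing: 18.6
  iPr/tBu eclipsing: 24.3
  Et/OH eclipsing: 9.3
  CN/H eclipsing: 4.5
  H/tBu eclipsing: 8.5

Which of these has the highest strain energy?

A (eclipsed): H–tBu eclipsed, Et–CN eclipsed, iPr–OH eclipsed; 8.5 + 9.8 + 12.5 = 30.8 kJ/mol.
B (eclipsed): H–OH eclipsed, Et–tBu eclipsed, iPr–CN eclipsed; 6.2 + 18.6 + 10.3 = 35.1 kJ/mol.
B has the highest total (35.1 kJ/mol).

B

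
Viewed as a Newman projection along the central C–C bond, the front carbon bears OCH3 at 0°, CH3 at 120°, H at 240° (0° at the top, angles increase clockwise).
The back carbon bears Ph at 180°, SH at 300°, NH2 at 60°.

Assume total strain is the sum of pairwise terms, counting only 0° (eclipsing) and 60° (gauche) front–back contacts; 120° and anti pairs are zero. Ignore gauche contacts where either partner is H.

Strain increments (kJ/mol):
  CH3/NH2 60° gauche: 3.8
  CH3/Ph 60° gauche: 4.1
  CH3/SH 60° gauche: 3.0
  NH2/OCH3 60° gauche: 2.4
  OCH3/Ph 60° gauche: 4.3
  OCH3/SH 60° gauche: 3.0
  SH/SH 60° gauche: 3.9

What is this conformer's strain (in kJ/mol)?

13.3 kJ/mol

This conformer is staggered. OCH3 at 0° is gauche with SH at 300° (3.0); OCH3 at 0° is gauche with NH2 at 60° (2.4); CH3 at 120° is gauche with Ph at 180° (4.1); CH3 at 120° is gauche with NH2 at 60° (3.8). Total 13.3 kJ/mol.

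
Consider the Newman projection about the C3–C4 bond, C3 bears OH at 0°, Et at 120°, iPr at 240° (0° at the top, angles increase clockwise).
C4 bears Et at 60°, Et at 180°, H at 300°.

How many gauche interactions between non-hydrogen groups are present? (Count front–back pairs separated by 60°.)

4

Non-H gauche pairs: OH(0°)/Et(60°); Et(120°)/Et(60°); Et(120°)/Et(180°); iPr(240°)/Et(180°) — 4 interactions.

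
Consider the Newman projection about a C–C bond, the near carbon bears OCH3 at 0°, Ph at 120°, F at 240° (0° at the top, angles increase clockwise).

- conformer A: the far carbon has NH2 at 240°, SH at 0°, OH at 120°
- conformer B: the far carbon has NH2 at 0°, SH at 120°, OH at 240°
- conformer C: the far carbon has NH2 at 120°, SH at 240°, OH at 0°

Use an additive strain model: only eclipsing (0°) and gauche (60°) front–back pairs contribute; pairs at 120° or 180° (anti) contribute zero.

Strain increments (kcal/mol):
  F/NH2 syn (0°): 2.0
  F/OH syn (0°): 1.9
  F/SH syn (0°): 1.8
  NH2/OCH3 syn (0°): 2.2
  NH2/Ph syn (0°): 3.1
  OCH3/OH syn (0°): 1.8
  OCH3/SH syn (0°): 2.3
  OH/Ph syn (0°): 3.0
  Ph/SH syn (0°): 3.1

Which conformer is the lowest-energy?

A (eclipsed): OCH3(0°)/SH(0°) eclipsed 2.3; Ph(120°)/OH(120°) eclipsed 3.0; F(240°)/NH2(240°) eclipsed 2.0 → 7.3 kcal/mol.
B (eclipsed): OCH3(0°)/NH2(0°) eclipsed 2.2; Ph(120°)/SH(120°) eclipsed 3.1; F(240°)/OH(240°) eclipsed 1.9 → 7.2 kcal/mol.
C (eclipsed): OCH3(0°)/OH(0°) eclipsed 1.8; Ph(120°)/NH2(120°) eclipsed 3.1; F(240°)/SH(240°) eclipsed 1.8 → 6.7 kcal/mol.
C has the lowest total (6.7 kcal/mol).

C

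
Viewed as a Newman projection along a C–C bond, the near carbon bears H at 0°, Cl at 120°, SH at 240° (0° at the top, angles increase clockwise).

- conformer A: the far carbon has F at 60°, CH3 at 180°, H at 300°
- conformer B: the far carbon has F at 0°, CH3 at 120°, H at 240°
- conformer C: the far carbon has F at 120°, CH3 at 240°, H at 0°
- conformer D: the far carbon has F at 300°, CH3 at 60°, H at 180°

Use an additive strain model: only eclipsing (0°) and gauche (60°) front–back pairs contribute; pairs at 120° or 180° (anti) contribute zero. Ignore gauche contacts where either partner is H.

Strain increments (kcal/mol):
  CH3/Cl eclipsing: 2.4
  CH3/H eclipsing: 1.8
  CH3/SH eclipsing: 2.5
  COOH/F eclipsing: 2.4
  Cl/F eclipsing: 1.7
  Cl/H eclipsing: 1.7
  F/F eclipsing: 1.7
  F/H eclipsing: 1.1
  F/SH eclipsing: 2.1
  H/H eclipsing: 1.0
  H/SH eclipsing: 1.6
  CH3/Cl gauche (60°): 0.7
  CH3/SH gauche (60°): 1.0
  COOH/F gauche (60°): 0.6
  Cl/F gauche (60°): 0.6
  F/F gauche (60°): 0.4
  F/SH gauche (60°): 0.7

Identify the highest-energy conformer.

C

A is staggered. Cl at 120° is gauche with F at 60° (0.6); Cl at 120° is gauche with CH3 at 180° (0.7); SH at 240° is gauche with CH3 at 180° (1.0). Total 2.3 kcal/mol.
B is eclipsed. H at 0° is eclipsed with F at 0° (1.1); Cl at 120° is eclipsed with CH3 at 120° (2.4); SH at 240° is eclipsed with H at 240° (1.6). Total 5.1 kcal/mol.
C is eclipsed. H at 0° is eclipsed with H at 0° (1.0); Cl at 120° is eclipsed with F at 120° (1.7); SH at 240° is eclipsed with CH3 at 240° (2.5). Total 5.2 kcal/mol.
D is staggered. Cl at 120° is gauche with CH3 at 60° (0.7); SH at 240° is gauche with F at 300° (0.7). Total 1.4 kcal/mol.
C has the highest total (5.2 kcal/mol).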